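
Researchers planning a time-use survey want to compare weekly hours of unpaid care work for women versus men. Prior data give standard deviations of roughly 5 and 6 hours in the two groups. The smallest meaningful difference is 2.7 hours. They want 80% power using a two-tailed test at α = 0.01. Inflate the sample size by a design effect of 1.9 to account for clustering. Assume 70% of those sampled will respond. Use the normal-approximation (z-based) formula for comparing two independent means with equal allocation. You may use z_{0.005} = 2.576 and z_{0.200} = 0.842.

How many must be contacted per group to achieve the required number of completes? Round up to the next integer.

n = 266 per group

n = (z_{α/2} + z_β)² · (σ₁² + σ₂²) / δ²
  = (2.576 + 0.842)² · (5² + 6² = 61) / 2.7²
  = 11.6827 · 61 / 7.29
  = 97.76
Design effect: 1.9 × 97.76 = 185.74.
Adjust for 70% response: 185.74 / 0.70 = 265.34.
Round up → n = 266 per group.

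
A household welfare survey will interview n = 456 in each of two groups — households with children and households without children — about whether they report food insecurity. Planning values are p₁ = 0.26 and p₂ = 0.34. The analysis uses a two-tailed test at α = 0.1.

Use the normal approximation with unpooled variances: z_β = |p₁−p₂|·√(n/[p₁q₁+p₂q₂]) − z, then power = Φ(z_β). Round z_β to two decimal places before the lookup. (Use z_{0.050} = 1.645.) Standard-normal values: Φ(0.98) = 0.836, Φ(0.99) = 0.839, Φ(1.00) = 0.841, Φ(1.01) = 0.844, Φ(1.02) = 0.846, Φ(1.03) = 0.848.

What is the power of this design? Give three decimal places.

Power ≈ 0.841

z_β = |p₁−p₂|·√(n/[p₁q₁+p₂q₂]) − z_{α/2}
    = 0.08 · √(456/0.4168) − 1.645
    = 0.08 · 33.0764 − 1.645
    = 2.6461 − 1.645 = 1.0011 → 1.00
Power = Φ(1.00) = 0.841.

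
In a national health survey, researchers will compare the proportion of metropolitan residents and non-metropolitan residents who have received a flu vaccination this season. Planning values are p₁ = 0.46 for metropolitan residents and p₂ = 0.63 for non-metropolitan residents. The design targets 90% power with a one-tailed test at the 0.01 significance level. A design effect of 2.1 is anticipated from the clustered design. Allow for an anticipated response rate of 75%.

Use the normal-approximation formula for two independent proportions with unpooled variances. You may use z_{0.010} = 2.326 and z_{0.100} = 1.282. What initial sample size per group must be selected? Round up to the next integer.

n = (z_α + z_β)² · [p₁(1−p₁) + p₂(1−p₂)] / (p₁ − p₂)²
  = (2.326 + 1.282)² · (0.46·0.54 + 0.63·0.37) / (-0.17)²
  = (3.608)² · (0.2484 + 0.2331) / 0.0289
  = 13.0177 · 0.4815 / 0.0289
  = 216.89
Design effect: 2.1 × 216.89 = 455.46.
Adjust for 75% response: 455.46 / 0.75 = 607.28.
Round up → n = 608 per group.

n = 608 per group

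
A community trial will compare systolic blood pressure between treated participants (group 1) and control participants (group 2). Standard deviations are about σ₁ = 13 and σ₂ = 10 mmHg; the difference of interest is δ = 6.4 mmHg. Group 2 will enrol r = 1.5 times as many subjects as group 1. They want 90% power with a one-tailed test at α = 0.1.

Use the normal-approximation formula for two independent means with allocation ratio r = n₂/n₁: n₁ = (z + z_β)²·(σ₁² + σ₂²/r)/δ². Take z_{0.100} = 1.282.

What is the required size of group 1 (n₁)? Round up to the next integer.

n₁ = 38

n₁ = (z_α + z_β)² · (σ₁² + σ₂²/r) / δ²
   = (1.282 + 1.282)² · (13² + 10²/1.5) / 6.4²
   = 6.5741 · (169 + 66.6667) / 40.96
   = 6.5741 · 235.6667 / 40.96
   = 37.82
Round up → n₁ = 38; n₂ = r·n₁ = 1.5 × 38 = 57.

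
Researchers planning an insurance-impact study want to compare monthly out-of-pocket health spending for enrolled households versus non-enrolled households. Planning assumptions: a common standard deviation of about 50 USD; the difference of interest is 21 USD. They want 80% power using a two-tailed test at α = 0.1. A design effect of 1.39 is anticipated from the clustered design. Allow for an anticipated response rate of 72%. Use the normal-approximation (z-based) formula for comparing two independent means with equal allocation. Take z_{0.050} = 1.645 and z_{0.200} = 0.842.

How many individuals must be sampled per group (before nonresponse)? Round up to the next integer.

n = 136 per group

n = (z_{α/2} + z_β)² · (σ₁² + σ₂²) / δ²
  = (1.645 + 0.842)² · (2·50² = 5000) / 21²
  = 6.1852 · 5000 / 441
  = 70.13
Design effect: 1.39 × 70.13 = 97.48.
Adjust for 72% response: 97.48 / 0.72 = 135.38.
Round up → n = 136 per group.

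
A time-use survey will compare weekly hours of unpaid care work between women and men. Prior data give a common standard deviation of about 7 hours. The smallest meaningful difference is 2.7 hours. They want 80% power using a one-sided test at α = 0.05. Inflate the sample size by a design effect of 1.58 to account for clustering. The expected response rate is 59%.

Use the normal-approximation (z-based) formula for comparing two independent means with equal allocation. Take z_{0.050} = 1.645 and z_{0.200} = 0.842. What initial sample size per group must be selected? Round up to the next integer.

n = 223 per group

n = (z_α + z_β)² · (σ₁² + σ₂²) / δ²
  = (1.645 + 0.842)² · (2·7² = 98) / 2.7²
  = 6.1852 · 98 / 7.29
  = 83.15
Design effect: 1.58 × 83.15 = 131.37.
Adjust for 59% response: 131.37 / 0.59 = 222.67.
Round up → n = 223 per group.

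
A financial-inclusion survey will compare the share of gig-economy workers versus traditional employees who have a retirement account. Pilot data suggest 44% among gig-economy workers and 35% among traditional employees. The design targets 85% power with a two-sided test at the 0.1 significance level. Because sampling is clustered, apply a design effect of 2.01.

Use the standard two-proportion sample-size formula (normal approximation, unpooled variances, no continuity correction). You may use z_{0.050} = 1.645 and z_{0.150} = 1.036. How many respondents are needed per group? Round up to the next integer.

n = (z_{α/2} + z_β)² · [p₁(1−p₁) + p₂(1−p₂)] / (p₁ − p₂)²
  = (1.645 + 1.036)² · (0.44·0.56 + 0.35·0.65) / (0.09)²
  = (2.681)² · (0.2464 + 0.2275) / 0.0081
  = 7.1878 · 0.4739 / 0.0081
  = 420.53
Design effect: 2.01 × 420.53 = 845.26.
Round up → n = 846 per group.

n = 846 per group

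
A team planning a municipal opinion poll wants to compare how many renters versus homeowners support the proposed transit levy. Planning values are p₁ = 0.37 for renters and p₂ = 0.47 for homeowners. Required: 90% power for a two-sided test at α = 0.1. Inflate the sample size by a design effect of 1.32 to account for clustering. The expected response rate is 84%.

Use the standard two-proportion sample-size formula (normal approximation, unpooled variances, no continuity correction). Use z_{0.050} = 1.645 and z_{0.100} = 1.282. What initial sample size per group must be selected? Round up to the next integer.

n = (z_{α/2} + z_β)² · [p₁(1−p₁) + p₂(1−p₂)] / (p₁ − p₂)²
  = (1.645 + 1.282)² · (0.37·0.63 + 0.47·0.53) / (-0.10)²
  = (2.927)² · (0.2331 + 0.2491) / 0.0100
  = 8.5673 · 0.4822 / 0.0100
  = 413.12
Design effect: 1.32 × 413.12 = 545.31.
Adjust for 84% response: 545.31 / 0.84 = 649.18.
Round up → n = 650 per group.

n = 650 per group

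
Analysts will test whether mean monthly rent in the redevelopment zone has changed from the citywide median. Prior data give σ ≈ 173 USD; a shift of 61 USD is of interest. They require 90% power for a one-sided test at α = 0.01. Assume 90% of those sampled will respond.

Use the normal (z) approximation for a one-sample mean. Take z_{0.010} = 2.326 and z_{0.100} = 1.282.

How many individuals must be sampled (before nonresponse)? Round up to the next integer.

n = 117

n = (z_α + z_β)² · σ² / δ²
  = (2.326 + 1.282)² · 173² / 61²
  = 13.0177 · 29929 / 3721
  = 104.70
Adjust for 90% response: 104.70 / 0.90 = 116.34.
Round up → n = 117.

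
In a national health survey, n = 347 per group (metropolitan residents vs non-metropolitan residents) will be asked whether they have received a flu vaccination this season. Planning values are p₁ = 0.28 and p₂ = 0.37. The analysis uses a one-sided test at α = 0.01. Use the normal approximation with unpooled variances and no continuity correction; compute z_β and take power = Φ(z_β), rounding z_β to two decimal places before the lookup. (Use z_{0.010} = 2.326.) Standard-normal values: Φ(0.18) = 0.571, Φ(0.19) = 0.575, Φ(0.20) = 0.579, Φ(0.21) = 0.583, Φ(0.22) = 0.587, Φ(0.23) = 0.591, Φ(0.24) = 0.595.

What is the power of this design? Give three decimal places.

Power ≈ 0.587

z_β = |p₁−p₂|·√(n/[p₁q₁+p₂q₂]) − z_α
    = 0.09 · √(347/0.4347) − 2.326
    = 0.09 · 28.2533 − 2.326
    = 2.5428 − 2.326 = 0.2168 → 0.22
Power = Φ(0.22) = 0.587.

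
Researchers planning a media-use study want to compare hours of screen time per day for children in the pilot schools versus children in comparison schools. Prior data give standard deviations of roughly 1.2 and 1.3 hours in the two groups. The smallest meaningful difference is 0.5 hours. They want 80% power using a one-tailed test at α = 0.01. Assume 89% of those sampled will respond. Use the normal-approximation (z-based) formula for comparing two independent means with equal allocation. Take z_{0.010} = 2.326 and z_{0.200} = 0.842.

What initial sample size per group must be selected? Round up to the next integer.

n = (z_α + z_β)² · (σ₁² + σ₂²) / δ²
  = (2.326 + 0.842)² · (1.2² + 1.3² = 3.13) / 0.5²
  = 10.0362 · 3.13 / 0.25
  = 125.65
Adjust for 89% response: 125.65 / 0.89 = 141.18.
Round up → n = 142 per group.

n = 142 per group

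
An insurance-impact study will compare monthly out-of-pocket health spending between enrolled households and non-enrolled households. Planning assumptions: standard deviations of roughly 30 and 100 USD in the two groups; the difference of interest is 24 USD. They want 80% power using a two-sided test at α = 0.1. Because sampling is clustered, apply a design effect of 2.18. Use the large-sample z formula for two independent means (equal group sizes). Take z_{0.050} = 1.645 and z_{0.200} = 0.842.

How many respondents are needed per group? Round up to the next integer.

n = 256 per group

n = (z_{α/2} + z_β)² · (σ₁² + σ₂²) / δ²
  = (1.645 + 0.842)² · (30² + 100² = 10900) / 24²
  = 6.1852 · 10900 / 576
  = 117.05
Design effect: 2.18 × 117.05 = 255.16.
Round up → n = 256 per group.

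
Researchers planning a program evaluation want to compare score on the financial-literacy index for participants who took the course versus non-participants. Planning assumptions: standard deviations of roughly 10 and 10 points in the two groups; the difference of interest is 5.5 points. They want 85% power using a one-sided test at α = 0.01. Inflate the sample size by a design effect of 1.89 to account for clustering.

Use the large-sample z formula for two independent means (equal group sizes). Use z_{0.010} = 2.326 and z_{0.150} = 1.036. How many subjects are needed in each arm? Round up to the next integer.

n = 142 per group

n = (z_α + z_β)² · (σ₁² + σ₂²) / δ²
  = (2.326 + 1.036)² · (10² + 10² = 200) / 5.5²
  = 11.3030 · 200 / 30.25
  = 74.73
Design effect: 1.89 × 74.73 = 141.24.
Round up → n = 142 per group.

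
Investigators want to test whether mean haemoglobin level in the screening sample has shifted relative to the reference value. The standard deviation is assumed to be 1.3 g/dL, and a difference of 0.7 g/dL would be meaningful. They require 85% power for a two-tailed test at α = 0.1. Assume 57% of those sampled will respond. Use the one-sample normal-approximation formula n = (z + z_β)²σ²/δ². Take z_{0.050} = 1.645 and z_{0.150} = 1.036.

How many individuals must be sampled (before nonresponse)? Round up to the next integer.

n = 44

n = (z_{α/2} + z_β)² · σ² / δ²
  = (1.645 + 1.036)² · 1.3² / 0.7²
  = 7.1878 · 1.69 / 0.49
  = 24.79
Adjust for 57% response: 24.79 / 0.57 = 43.49.
Round up → n = 44.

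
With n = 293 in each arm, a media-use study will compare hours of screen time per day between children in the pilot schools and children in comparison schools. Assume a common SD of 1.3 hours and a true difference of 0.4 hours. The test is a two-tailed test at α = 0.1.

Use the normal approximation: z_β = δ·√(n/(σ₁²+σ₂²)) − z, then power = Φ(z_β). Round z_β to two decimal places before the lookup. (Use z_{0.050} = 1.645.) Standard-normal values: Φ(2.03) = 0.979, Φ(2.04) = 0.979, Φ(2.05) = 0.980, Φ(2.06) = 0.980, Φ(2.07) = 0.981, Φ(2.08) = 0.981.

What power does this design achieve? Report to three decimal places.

z_β = δ·√(n/(σ₁²+σ₂²)) − z_{α/2}
    = 0.4 · √(293/3.38) − 1.645
    = 0.4 · 9.31055 − 1.645
    = 3.7242 − 1.645 = 2.0792 → 2.08
Power = Φ(2.08) = 0.981.

Power ≈ 0.981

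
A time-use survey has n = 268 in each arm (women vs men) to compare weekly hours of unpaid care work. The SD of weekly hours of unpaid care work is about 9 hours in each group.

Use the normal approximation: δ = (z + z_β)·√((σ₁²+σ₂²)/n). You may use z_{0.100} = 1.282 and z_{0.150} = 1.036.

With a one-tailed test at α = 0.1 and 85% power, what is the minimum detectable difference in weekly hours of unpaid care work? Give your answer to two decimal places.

δ = (z_α + z_β) · √((σ₁²+σ₂²)/n)
  = (1.282 + 1.036) · √(162/268)
  = 2.318 · √0.60448
  = 2.318 · 0.7775
  = 1.8022

Minimum detectable difference ≈ 1.80 hours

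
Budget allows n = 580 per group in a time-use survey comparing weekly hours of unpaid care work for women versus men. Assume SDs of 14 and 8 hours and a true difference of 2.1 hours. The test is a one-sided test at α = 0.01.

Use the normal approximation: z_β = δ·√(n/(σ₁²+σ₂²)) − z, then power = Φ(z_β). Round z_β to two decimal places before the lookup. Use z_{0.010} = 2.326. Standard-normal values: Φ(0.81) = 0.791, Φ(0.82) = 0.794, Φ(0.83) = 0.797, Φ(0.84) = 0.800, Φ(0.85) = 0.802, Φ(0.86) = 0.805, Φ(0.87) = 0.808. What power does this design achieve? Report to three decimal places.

z_β = δ·√(n/(σ₁²+σ₂²)) − z_α
    = 2.1 · √(580/260) − 2.326
    = 2.1 · 1.49358 − 2.326
    = 3.1365 − 2.326 = 0.8105 → 0.81
Power = Φ(0.81) = 0.791.

Power ≈ 0.791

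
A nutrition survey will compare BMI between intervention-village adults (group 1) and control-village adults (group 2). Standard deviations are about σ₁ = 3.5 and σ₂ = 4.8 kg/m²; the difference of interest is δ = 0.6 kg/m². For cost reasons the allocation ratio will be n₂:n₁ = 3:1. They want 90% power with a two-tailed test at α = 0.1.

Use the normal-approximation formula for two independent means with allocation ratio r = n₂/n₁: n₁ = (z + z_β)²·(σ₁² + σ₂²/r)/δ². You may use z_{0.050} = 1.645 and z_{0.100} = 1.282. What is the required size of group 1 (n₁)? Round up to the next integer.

n₁ = 475

n₁ = (z_{α/2} + z_β)² · (σ₁² + σ₂²/r) / δ²
   = (1.645 + 1.282)² · (3.5² + 4.8²/3) / 0.6²
   = 8.5673 · (12.25 + 7.68) / 0.36
   = 8.5673 · 19.93 / 0.36
   = 474.30
Round up → n₁ = 475; n₂ = r·n₁ = 3 × 475 = 1425.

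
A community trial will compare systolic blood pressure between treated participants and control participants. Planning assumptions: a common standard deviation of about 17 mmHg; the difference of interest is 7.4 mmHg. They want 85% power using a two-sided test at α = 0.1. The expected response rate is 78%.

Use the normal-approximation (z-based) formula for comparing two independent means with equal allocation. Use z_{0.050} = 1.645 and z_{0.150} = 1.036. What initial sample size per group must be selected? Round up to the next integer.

n = (z_{α/2} + z_β)² · (σ₁² + σ₂²) / δ²
  = (1.645 + 1.036)² · (2·17² = 578) / 7.4²
  = 7.1878 · 578 / 54.76
  = 75.87
Adjust for 78% response: 75.87 / 0.78 = 97.27.
Round up → n = 98 per group.

n = 98 per group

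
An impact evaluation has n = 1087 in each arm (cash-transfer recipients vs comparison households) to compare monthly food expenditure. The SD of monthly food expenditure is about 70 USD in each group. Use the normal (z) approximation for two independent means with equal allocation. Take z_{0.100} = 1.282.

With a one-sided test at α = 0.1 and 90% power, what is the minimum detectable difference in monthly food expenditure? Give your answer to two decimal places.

Minimum detectable difference ≈ 7.70 USD

δ = (z_α + z_β) · √((σ₁²+σ₂²)/n)
  = (1.282 + 1.282) · √(9800/1087)
  = 2.564 · √9.0156
  = 2.564 · 3.0026
  = 7.6987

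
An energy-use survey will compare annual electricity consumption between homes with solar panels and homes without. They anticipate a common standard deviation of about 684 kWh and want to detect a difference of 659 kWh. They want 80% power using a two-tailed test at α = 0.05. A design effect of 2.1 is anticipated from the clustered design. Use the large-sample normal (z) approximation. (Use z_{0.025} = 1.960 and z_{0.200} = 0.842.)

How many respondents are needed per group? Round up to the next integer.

n = (z_{α/2} + z_β)² · (σ₁² + σ₂²) / δ²
  = (1.960 + 0.842)² · (2·684² = 935712) / 659²
  = 7.8512 · 935712 / 434281
  = 16.92
Design effect: 2.1 × 16.92 = 35.52.
Round up → n = 36 per group.

n = 36 per group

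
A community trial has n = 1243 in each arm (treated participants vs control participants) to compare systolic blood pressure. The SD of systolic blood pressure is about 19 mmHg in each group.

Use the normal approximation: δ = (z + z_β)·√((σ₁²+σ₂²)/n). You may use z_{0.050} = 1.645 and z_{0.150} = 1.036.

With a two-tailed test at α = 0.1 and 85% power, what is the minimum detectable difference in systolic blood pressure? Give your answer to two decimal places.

Minimum detectable difference ≈ 2.04 mmHg

δ = (z_{α/2} + z_β) · √((σ₁²+σ₂²)/n)
  = (1.645 + 1.036) · √(722/1243)
  = 2.681 · √0.58085
  = 2.681 · 0.7621
  = 2.0433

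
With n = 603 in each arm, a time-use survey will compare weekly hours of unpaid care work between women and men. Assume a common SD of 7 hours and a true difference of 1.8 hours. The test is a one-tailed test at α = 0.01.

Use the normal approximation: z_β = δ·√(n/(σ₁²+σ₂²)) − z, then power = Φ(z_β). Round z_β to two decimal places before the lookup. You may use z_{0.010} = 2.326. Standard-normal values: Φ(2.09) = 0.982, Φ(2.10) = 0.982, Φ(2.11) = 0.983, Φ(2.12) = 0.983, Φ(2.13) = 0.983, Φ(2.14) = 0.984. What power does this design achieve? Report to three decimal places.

Power ≈ 0.984

z_β = δ·√(n/(σ₁²+σ₂²)) − z_α
    = 1.8 · √(603/98) − 2.326
    = 1.8 · 2.48054 − 2.326
    = 4.4650 − 2.326 = 2.1390 → 2.14
Power = Φ(2.14) = 0.984.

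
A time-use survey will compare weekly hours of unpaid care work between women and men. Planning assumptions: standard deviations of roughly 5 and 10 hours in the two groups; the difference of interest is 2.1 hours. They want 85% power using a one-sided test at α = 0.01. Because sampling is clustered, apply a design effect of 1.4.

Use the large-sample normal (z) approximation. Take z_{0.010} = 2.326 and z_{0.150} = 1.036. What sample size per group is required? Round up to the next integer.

n = 449 per group

n = (z_α + z_β)² · (σ₁² + σ₂²) / δ²
  = (2.326 + 1.036)² · (5² + 10² = 125) / 2.1²
  = 11.3030 · 125 / 4.41
  = 320.38
Design effect: 1.4 × 320.38 = 448.53.
Round up → n = 449 per group.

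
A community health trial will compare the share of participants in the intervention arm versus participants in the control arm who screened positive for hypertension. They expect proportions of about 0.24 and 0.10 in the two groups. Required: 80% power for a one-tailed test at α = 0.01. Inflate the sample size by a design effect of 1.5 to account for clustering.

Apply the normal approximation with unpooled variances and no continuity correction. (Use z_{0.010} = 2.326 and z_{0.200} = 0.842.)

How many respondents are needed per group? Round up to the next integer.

n = (z_α + z_β)² · [p₁(1−p₁) + p₂(1−p₂)] / (p₁ − p₂)²
  = (2.326 + 0.842)² · (0.24·0.76 + 0.10·0.90) / (0.14)²
  = (3.168)² · (0.1824 + 0.0900) / 0.0196
  = 10.0362 · 0.2724 / 0.0196
  = 139.48
Design effect: 1.5 × 139.48 = 209.22.
Round up → n = 210 per group.

n = 210 per group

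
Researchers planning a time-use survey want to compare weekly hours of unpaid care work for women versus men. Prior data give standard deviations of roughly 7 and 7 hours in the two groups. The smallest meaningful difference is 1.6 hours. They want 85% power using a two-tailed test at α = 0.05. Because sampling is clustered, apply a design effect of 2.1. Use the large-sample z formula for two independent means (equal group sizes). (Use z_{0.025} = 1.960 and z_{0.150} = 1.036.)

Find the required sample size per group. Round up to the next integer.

n = (z_{α/2} + z_β)² · (σ₁² + σ₂²) / δ²
  = (1.960 + 1.036)² · (7² + 7² = 98) / 1.6²
  = 8.9760 · 98 / 2.56
  = 343.61
Design effect: 2.1 × 343.61 = 721.59.
Round up → n = 722 per group.

n = 722 per group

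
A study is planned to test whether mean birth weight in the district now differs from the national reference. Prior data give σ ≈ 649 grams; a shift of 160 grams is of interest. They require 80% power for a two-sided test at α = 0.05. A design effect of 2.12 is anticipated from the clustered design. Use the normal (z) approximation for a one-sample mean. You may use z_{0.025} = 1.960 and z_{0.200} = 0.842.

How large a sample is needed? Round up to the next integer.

n = 274

n = (z_{α/2} + z_β)² · σ² / δ²
  = (1.960 + 0.842)² · 649² / 160²
  = 7.8512 · 421201 / 25600
  = 129.18
Design effect: 2.12 × 129.18 = 273.86.
Round up → n = 274.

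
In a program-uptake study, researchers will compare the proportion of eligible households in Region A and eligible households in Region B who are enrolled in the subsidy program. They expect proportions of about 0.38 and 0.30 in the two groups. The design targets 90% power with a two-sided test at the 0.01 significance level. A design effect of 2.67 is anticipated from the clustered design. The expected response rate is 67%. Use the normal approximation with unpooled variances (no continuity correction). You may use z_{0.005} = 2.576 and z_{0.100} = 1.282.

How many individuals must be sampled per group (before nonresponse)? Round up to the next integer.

n = (z_{α/2} + z_β)² · [p₁(1−p₁) + p₂(1−p₂)] / (p₁ − p₂)²
  = (2.576 + 1.282)² · (0.38·0.62 + 0.30·0.70) / (0.08)²
  = (3.858)² · (0.2356 + 0.2100) / 0.0064
  = 14.8842 · 0.4456 / 0.0064
  = 1036.31
Design effect: 2.67 × 1036.31 = 2766.95.
Adjust for 67% response: 2766.95 / 0.67 = 4129.77.
Round up → n = 4130 per group.

n = 4130 per group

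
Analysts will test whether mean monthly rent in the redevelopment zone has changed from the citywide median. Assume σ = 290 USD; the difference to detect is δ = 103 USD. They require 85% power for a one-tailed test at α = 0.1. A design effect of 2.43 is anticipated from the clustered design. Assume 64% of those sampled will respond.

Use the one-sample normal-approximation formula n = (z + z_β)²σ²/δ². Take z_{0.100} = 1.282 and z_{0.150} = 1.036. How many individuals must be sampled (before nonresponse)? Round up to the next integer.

n = (z_α + z_β)² · σ² / δ²
  = (1.282 + 1.036)² · 290² / 103²
  = 5.3731 · 84100 / 10609
  = 42.59
Design effect: 2.43 × 42.59 = 103.50.
Adjust for 64% response: 103.50 / 0.64 = 161.72.
Round up → n = 162.

n = 162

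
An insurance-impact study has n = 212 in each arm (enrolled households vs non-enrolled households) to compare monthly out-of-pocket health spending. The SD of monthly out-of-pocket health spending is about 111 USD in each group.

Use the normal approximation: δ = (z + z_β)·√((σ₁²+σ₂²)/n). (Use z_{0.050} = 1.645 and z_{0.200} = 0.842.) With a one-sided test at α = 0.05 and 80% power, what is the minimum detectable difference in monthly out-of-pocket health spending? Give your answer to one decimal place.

Minimum detectable difference ≈ 26.8 USD

δ = (z_α + z_β) · √((σ₁²+σ₂²)/n)
  = (1.645 + 0.842) · √(24642/212)
  = 2.487 · √116.2358
  = 2.487 · 10.7813
  = 26.8130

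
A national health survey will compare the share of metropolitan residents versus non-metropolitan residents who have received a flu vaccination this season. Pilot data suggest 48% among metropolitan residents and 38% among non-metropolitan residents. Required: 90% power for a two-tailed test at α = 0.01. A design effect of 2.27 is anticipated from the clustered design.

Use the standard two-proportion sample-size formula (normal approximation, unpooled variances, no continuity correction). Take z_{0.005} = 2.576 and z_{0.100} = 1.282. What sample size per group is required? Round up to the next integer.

n = 1640 per group

n = (z_{α/2} + z_β)² · [p₁(1−p₁) + p₂(1−p₂)] / (p₁ − p₂)²
  = (2.576 + 1.282)² · (0.48·0.52 + 0.38·0.62) / (0.10)²
  = (3.858)² · (0.2496 + 0.2356) / 0.0100
  = 14.8842 · 0.4852 / 0.0100
  = 722.18
Design effect: 2.27 × 722.18 = 1639.35.
Round up → n = 1640 per group.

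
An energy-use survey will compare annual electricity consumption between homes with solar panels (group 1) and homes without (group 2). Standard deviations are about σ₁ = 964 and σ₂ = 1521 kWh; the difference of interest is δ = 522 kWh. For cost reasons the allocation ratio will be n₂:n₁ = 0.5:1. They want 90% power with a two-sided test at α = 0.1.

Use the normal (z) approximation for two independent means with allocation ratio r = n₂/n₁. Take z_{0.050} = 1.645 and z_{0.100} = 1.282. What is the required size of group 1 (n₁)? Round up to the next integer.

n₁ = (z_{α/2} + z_β)² · (σ₁² + σ₂²/r) / δ²
   = (1.645 + 1.282)² · (964² + 1521²/0.5) / 522²
   = 8.5673 · (929296 + 4626882) / 272484
   = 8.5673 · 5556178 / 272484
   = 174.70
Round up → n₁ = 175; n₂ = r·n₁ = 0.5 × 175 = 88.

n₁ = 175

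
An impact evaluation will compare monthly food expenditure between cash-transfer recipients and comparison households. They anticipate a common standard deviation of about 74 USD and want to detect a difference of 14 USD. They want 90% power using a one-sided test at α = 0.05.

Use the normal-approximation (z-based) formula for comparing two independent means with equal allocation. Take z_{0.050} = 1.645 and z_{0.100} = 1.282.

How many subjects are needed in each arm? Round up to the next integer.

n = (z_α + z_β)² · (σ₁² + σ₂²) / δ²
  = (1.645 + 1.282)² · (2·74² = 10952) / 14²
  = 8.5673 · 10952 / 196
  = 478.72
Round up → n = 479 per group.

n = 479 per group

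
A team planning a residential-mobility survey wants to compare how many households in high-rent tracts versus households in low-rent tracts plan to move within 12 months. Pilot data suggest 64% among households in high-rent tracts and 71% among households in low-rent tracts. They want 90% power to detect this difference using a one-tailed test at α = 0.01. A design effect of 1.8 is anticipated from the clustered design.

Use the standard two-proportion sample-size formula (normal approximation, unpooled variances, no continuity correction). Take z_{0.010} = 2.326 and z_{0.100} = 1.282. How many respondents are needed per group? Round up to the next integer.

n = (z_α + z_β)² · [p₁(1−p₁) + p₂(1−p₂)] / (p₁ − p₂)²
  = (2.326 + 1.282)² · (0.64·0.36 + 0.71·0.29) / (-0.07)²
  = (3.608)² · (0.2304 + 0.2059) / 0.0049
  = 13.0177 · 0.4363 / 0.0049
  = 1159.10
Design effect: 1.8 × 1159.10 = 2086.39.
Round up → n = 2087 per group.

n = 2087 per group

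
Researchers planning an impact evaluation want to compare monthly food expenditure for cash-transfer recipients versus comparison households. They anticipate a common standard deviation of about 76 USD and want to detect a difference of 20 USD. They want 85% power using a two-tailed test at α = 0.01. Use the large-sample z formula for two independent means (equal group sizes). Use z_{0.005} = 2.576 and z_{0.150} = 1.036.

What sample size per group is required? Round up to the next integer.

n = 377 per group

n = (z_{α/2} + z_β)² · (σ₁² + σ₂²) / δ²
  = (2.576 + 1.036)² · (2·76² = 11552) / 20²
  = 13.0465 · 11552 / 400
  = 376.78
Round up → n = 377 per group.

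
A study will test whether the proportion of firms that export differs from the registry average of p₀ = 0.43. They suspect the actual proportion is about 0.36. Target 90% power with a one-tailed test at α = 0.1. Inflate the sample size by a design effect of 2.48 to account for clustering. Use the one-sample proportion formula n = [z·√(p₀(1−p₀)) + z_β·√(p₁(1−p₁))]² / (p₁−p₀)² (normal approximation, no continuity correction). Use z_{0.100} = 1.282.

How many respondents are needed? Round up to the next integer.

n = [z_α·√(p₀q₀) + z_β·√(p₁q₁)]² / (p₁ − p₀)²
  = [1.282·√(0.43·0.57) + 1.282·√(0.36·0.64)]² / (-0.07)²
  = [1.282·0.4951 + 1.282·0.4800]² / 0.0049
  = [1.2500]² / 0.0049
  = 318.90
Design effect: 2.48 × 318.90 = 790.88.
Round up → n = 791.

n = 791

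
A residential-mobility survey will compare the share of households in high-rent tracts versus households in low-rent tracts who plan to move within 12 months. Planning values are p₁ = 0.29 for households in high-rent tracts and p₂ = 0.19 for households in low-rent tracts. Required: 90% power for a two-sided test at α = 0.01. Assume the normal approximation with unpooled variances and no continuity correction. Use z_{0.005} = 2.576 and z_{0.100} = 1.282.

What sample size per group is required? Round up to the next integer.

n = (z_{α/2} + z_β)² · [p₁(1−p₁) + p₂(1−p₂)] / (p₁ − p₂)²
  = (2.576 + 1.282)² · (0.29·0.71 + 0.19·0.81) / (0.10)²
  = (3.858)² · (0.2059 + 0.1539) / 0.0100
  = 14.8842 · 0.3598 / 0.0100
  = 535.53
Round up → n = 536 per group.

n = 536 per group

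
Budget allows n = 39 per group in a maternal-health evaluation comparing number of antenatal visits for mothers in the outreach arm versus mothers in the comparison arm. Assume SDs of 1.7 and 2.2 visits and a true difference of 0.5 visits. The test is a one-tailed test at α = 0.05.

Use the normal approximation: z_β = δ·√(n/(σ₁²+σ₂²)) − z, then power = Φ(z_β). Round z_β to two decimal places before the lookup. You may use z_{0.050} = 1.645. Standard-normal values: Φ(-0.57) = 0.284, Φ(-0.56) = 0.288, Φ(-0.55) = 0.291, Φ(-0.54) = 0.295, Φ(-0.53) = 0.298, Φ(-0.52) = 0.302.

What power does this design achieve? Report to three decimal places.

Power ≈ 0.302

z_β = δ·√(n/(σ₁²+σ₂²)) − z_α
    = 0.5 · √(39/7.73) − 1.645
    = 0.5 · 2.24617 − 1.645
    = 1.1231 − 1.645 = -0.5219 → -0.52
Power = Φ(-0.52) = 0.302.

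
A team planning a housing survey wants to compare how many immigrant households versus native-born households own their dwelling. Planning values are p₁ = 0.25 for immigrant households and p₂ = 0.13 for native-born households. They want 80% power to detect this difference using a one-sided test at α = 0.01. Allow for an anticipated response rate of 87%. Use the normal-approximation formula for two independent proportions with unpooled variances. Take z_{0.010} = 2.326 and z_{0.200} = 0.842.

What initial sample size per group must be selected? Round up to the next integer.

n = 241 per group

n = (z_α + z_β)² · [p₁(1−p₁) + p₂(1−p₂)] / (p₁ − p₂)²
  = (2.326 + 0.842)² · (0.25·0.75 + 0.13·0.87) / (0.12)²
  = (3.168)² · (0.1875 + 0.1131) / 0.0144
  = 10.0362 · 0.3006 / 0.0144
  = 209.51
Adjust for 87% response: 209.51 / 0.87 = 240.81.
Round up → n = 241 per group.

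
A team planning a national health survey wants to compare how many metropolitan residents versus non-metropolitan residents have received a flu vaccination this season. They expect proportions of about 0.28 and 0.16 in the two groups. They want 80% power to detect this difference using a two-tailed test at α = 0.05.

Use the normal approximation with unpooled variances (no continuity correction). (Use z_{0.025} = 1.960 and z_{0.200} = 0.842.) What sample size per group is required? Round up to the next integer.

n = (z_{α/2} + z_β)² · [p₁(1−p₁) + p₂(1−p₂)] / (p₁ − p₂)²
  = (1.960 + 0.842)² · (0.28·0.72 + 0.16·0.84) / (0.12)²
  = (2.802)² · (0.2016 + 0.1344) / 0.0144
  = 7.8512 · 0.3360 / 0.0144
  = 183.19
Round up → n = 184 per group.

n = 184 per group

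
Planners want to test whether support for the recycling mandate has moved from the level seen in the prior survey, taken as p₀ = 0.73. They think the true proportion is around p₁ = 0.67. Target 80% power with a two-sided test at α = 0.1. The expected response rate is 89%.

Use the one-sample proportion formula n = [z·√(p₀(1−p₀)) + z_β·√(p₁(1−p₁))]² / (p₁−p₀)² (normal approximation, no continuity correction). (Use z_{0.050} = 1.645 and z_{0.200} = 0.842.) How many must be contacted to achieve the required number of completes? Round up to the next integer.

n = [z_{α/2}·√(p₀q₀) + z_β·√(p₁q₁)]² / (p₁ − p₀)²
  = [1.645·√(0.73·0.27) + 0.842·√(0.67·0.33)]² / (-0.06)²
  = [1.645·0.4440 + 0.842·0.4702]² / 0.0036
  = [1.1262]² / 0.0036
  = 352.33
Adjust for 89% response: 352.33 / 0.89 = 395.88.
Round up → n = 396.

n = 396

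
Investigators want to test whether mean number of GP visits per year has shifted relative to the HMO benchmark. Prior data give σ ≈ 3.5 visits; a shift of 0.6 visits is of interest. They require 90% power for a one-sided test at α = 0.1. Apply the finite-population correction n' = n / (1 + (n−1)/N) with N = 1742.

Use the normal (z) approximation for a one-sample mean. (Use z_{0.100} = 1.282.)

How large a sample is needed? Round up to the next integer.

n = 199

n = (z_α + z_β)² · σ² / δ²
  = (1.282 + 1.282)² · 3.5² / 0.6²
  = 6.5741 · 12.25 / 0.36
  = 223.70
Finite-population correction (N = 1742): 223.70 / (1 + (223.70 − 1)/1742) = 198.34.
Round up → n = 199.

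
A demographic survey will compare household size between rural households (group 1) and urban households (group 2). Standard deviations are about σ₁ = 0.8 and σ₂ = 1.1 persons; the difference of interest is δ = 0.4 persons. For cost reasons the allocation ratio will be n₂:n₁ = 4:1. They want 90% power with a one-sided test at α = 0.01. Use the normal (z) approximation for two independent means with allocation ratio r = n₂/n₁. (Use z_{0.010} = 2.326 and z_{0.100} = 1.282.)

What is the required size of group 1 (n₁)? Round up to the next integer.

n₁ = 77

n₁ = (z_α + z_β)² · (σ₁² + σ₂²/r) / δ²
   = (2.326 + 1.282)² · (0.8² + 1.1²/4) / 0.4²
   = 13.0177 · (0.64 + 0.3025) / 0.16
   = 13.0177 · 0.9425 / 0.16
   = 76.68
Round up → n₁ = 77; n₂ = r·n₁ = 4 × 77 = 308.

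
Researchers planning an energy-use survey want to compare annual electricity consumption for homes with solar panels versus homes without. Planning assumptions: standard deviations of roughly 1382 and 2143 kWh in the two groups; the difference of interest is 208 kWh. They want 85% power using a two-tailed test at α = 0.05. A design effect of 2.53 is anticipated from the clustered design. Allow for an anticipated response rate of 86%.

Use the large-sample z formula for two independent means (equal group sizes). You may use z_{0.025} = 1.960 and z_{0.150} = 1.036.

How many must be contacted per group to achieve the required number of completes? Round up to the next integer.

n = (z_{α/2} + z_β)² · (σ₁² + σ₂²) / δ²
  = (1.960 + 1.036)² · (1382² + 2143² = 6502373) / 208²
  = 8.9760 · 6502373 / 43264
  = 1349.05
Design effect: 2.53 × 1349.05 = 3413.10.
Adjust for 86% response: 3413.10 / 0.86 = 3968.72.
Round up → n = 3969 per group.

n = 3969 per group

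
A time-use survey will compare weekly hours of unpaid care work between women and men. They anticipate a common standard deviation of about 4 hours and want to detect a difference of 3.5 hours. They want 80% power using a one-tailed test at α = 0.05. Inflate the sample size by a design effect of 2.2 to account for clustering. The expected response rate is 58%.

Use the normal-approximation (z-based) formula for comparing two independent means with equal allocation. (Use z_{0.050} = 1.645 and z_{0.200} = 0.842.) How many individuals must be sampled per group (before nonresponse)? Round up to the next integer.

n = (z_α + z_β)² · (σ₁² + σ₂²) / δ²
  = (1.645 + 0.842)² · (2·4² = 32) / 3.5²
  = 6.1852 · 32 / 12.25
  = 16.16
Design effect: 2.2 × 16.16 = 35.55.
Adjust for 58% response: 35.55 / 0.58 = 61.29.
Round up → n = 62 per group.

n = 62 per group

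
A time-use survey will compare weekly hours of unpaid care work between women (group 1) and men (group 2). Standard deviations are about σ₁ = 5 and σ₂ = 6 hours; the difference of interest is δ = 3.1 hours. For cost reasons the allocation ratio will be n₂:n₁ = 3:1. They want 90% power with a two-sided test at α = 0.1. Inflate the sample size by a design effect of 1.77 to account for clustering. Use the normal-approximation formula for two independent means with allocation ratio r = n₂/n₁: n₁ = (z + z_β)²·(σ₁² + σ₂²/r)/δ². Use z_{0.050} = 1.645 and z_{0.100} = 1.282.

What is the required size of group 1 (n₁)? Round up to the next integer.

n₁ = 59

n₁ = (z_{α/2} + z_β)² · (σ₁² + σ₂²/r) / δ²
   = (1.645 + 1.282)² · (5² + 6²/3) / 3.1²
   = 8.5673 · (25 + 12) / 9.61
   = 8.5673 · 37 / 9.61
   = 32.99
Design effect: 1.77 × 32.99 = 58.38.
Round up → n₁ = 59; n₂ = r·n₁ = 3 × 59 = 177.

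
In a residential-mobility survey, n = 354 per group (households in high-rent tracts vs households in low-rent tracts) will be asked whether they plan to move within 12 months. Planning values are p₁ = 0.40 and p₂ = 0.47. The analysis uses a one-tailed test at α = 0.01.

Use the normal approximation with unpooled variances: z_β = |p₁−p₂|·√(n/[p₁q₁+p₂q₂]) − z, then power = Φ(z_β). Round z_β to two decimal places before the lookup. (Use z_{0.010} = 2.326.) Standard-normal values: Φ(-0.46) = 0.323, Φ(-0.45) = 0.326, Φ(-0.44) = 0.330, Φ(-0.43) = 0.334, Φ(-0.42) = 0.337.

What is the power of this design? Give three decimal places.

z_β = |p₁−p₂|·√(n/[p₁q₁+p₂q₂]) − z_α
    = 0.07 · √(354/0.4891) − 2.326
    = 0.07 · 26.9031 − 2.326
    = 1.8832 − 2.326 = -0.4428 → -0.44
Power = Φ(-0.44) = 0.330.

Power ≈ 0.330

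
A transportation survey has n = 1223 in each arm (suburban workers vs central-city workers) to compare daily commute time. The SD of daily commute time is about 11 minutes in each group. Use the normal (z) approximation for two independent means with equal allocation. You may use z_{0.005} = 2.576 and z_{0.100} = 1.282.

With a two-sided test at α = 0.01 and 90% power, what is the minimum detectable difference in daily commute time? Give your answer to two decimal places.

Minimum detectable difference ≈ 1.72 minutes

δ = (z_{α/2} + z_β) · √((σ₁²+σ₂²)/n)
  = (2.576 + 1.282) · √(242/1223)
  = 3.858 · √0.19787
  = 3.858 · 0.4448
  = 1.7162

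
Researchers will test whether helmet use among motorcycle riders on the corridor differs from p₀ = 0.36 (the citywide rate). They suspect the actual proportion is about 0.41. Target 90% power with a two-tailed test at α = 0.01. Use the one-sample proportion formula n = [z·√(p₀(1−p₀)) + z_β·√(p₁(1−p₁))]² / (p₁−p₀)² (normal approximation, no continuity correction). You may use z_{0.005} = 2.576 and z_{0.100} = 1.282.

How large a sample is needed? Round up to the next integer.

n = [z_{α/2}·√(p₀q₀) + z_β·√(p₁q₁)]² / (p₁ − p₀)²
  = [2.576·√(0.36·0.64) + 1.282·√(0.41·0.59)]² / (0.05)²
  = [2.576·0.4800 + 1.282·0.4918]² / 0.0025
  = [1.8670]² / 0.0025
  = 1394.29
Round up → n = 1395.

n = 1395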